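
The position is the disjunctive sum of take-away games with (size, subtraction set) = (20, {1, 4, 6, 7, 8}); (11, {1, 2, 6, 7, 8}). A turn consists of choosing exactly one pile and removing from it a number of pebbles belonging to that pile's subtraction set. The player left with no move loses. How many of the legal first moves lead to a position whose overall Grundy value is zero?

Pile A, S = {1, 4, 6, 7, 8}:
G(0) = 0
G(1) = mex{0} = 1
G(2) = mex{1} = 0
G(3) = mex{0} = 1
G(4) = mex{1,0} = 2
G(5) = mex{2,1} = 0
G(6) = mex{0,0,0} = 1
G(7) = mex{1,1,1,0} = 2
G(8) = mex{2,2,0,1,0} = 3
G(9) = mex{3,0,1,0,1} = 2
G(10) = mex{2,1,2,1,0} = 3
G(11) = mex{3,2,0,2,1} = 4
G(12) = mex{4,3,1,0,2} = 5
G(13) = mex{5,2,2,1,0} = 3
G(14) = mex{3,3,3,2,1} = 0
G(15) = mex{0,4,2,3,2} = 1
G(16) = mex{1,5,3,2,3} = 0
G(17) = mex{0,3,4,3,2} = 1
G(18) = mex{1,0,5,4,3} = 2
G(19) = mex{2,1,3,5,4} = 0
G(20) = mex{0,0,0,3,5} = 1
G_A(20) = 1.
Pile B, S = {1, 2, 6, 7, 8}:
n :  0  1  2  3  4  5  6  7  8  9 10 11
G :  0  1  2  0  1  2  3  4  5  3  4  5
G_B(11) = 5.
Combined Grundy value = 1 ⊕ 5 = 4.
A winning move leaves total XOR = 0, i.e. changes one component's Grundy value g to g ⊕ X where X is the current total.
Pile A: need g' = 1⊕4 = 5. Options: 20−1→G=0, 20−4→G=0, 20−6→G=0, 20−7→G=3, 20−8→G=5. Hits: 1.
Pile B: need g' = 5⊕4 = 1. Options: 11−1→G=4, 11−2→G=3, 11−6→G=2, 11−7→G=1, 11−8→G=0. Hits: 1.

2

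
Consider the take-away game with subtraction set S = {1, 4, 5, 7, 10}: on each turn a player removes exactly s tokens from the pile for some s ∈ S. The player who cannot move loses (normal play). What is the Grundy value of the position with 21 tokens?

G(0) = 0
G(1) = mex{0} = 1
G(2) = mex{1} = 0
G(3) = mex{0} = 1
G(4) = mex{1,0} = 2
G(5) = mex{2,1,0} = 3
G(6) = mex{3,0,1} = 2
G(7) = mex{2,1,0,0} = 3
G(8) = mex{3,2,1,1} = 0
G(9) = mex{0,3,2,0} = 1
G(10) = mex{1,2,3,1,0} = 4
G(11) = mex{4,3,2,2,1} = 0
G(12) = mex{0,0,3,3,0} = 1
G(13) = mex{1,1,0,2,1} = 3
G(14) = mex{3,4,1,3,2} = 0
G(15) = mex{0,0,4,0,3} = 1
G(16) = mex{1,1,0,1,2} = 3
G(17) = mex{3,3,1,4,3} = 0
G(18) = mex{0,0,3,0,0} = 1
G(19) = mex{1,1,0,1,1} = 2
G(20) = mex{2,3,1,3,4} = 0
G(21) = mex{0,0,3,0,0} = 1

1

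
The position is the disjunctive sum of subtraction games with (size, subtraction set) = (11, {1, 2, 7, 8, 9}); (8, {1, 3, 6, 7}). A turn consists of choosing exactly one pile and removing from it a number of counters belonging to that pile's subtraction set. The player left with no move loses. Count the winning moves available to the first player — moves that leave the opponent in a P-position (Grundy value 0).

1

Pile A, S = {1, 2, 7, 8, 9}:
n :  0  1  2  3  4  5  6  7  8  9 10 11
G :  0  1  2  0  1  2  0  1  2  3  4  5
G_A(11) = 5.
Pile B, S = {1, 3, 6, 7}:
n : 0 1 2 3 4 5 6 7 8
G : 0 1 0 1 0 1 2 3 2
G_B(8) = 2.
Combined Grundy value = 5 ⊕ 2 = 7.
A winning move leaves total XOR = 0, i.e. changes one component's Grundy value g to g ⊕ X where X is the current total.
Pile A: need g' = 5⊕7 = 2. Options: 11−1→G=4, 11−2→G=3, 11−7→G=1, 11−8→G=0, 11−9→G=2. Hits: 1.
Pile B: need g' = 2⊕7 = 5. Options: 8−1→G=3, 8−3→G=1, 8−6→G=0, 8−7→G=1. Hits: 0.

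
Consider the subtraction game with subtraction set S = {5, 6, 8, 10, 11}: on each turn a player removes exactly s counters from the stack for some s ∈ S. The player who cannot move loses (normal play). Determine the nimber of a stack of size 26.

2

n :  0  1  2  3  4  5  6  7  8  9 10 11 12 13 14 15 16 17 18 19 20 21 22 23 24 25 26
G :  0  0  0  0  0  1  1  1  1  1  2  2  2  2  2  3  0  0  0  0  0  1  1  1  1  1  2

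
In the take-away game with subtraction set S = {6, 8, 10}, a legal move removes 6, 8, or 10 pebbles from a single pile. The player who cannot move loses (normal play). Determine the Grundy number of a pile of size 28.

n :  0  1  2  3  4  5  6  7  8  9 10 11 12 13 14 15 16 17 18 19 20 21 22 23 24 25 26 27 28
G :  0  0  0  0  0  0  1  1  1  1  1  1  2  2  2  2  0  0  0  0  0  0  1  1  1  1  1  1  2

2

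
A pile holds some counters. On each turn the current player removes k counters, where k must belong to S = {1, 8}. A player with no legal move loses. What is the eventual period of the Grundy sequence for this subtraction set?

G(0) = 0
G(1) = mex{0} = 1
G(2) = mex{1} = 0
G(3) = mex{0} = 1
G(4) = mex{1} = 0
G(5) = mex{0} = 1
G(6) = mex{1} = 0
G(7) = mex{0} = 1
G(8) = mex{1,0} = 2
G(9) = mex{2,1} = 0
G(10) = mex{0,0} = 1
G(11) = mex{1,1} = 0
G(12) = mex{0,0} = 1
G(13) = mex{1,1} = 0
G(14) = mex{0,0} = 1
G(15) = mex{1,1} = 0
G(16) = mex{0,2} = 1
G(17) = mex{1,0} = 2
G(18) = mex{2,1} = 0
G(19) = mex{0,0} = 1
G(n+9) = G(n) holds for n = 0,…,7 (a full window of length max(S) = 8), so the sequence is purely periodic with period 9.

9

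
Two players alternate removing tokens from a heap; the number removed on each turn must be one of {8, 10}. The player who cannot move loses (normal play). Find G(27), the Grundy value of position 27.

n :  0  1  2  3  4  5  6  7  8  9 10 11 12 13 14 15 16 17 18 19 20 21 22 23 24 25 26 27
G :  0  0  0  0  0  0  0  0  1  1  1  1  1  1  1  1  2  2  0  0  0  0  0  0  0  0  1  1

1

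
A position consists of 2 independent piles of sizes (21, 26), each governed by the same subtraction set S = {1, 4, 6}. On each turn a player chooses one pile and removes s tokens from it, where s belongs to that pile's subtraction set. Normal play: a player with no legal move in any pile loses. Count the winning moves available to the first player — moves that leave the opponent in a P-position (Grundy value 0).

All piles use S = {1, 4, 6}:
G(0) = 0
G(1) = mex{0} = 1
G(2) = mex{1} = 0
G(3) = mex{0} = 1
G(4) = mex{1,0} = 2
G(5) = mex{2,1} = 0
G(6) = mex{0,0,0} = 1
G(7) = mex{1,1,1} = 0
G(8) = mex{0,2,0} = 1
G(9) = mex{1,0,1} = 2
G(10) = mex{2,1,2} = 0
G(11) = mex{0,0,0} = 1
G(12) = mex{1,1,1} = 0
G(13) = mex{0,2,0} = 1
G(14) = mex{1,0,1} = 2
G(15) = mex{2,1,2} = 0
G(16) = mex{0,0,0} = 1
G(17) = mex{1,1,1} = 0
G(18) = mex{0,2,0} = 1
G(19) = mex{1,0,1} = 2
G(20) = mex{2,1,2} = 0
G(21) = mex{0,0,0} = 1
G(22) = mex{1,1,1} = 0
G(23) = mex{0,2,0} = 1
G(24) = mex{1,0,1} = 2
G(25) = mex{2,1,2} = 0
G(26) = mex{0,0,0} = 1
Pile A: G(21) = 1.
Pile B: G(26) = 1.
Combined Grundy value = 1 ⊕ 1 = 0.
A winning move leaves total XOR = 0, i.e. changes one component's Grundy value g to g ⊕ X where X is the current total.
Pile A: target g' = 1⊕0 = 1, but every legal move changes the Grundy value (mex property), so 0 moves.
Pile B: target g' = 1⊕0 = 1, but every legal move changes the Grundy value (mex property), so 0 moves.

0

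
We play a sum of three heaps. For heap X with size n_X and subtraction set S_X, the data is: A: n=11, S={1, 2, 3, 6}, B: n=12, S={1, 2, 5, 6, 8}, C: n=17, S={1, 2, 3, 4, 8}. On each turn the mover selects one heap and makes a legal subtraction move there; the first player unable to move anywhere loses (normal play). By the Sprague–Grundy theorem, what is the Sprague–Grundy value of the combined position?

Heap A, S = {1, 2, 3, 6}:
G(0) = 0
G(1) = mex{0} = 1
G(2) = mex{1,0} = 2
G(3) = mex{2,1,0} = 3
G(4) = mex{3,2,1} = 0
G(5) = mex{0,3,2} = 1
G(6) = mex{1,0,3,0} = 2
G(7) = mex{2,1,0,1} = 3
G(8) = mex{3,2,1,2} = 0
G(9) = mex{0,3,2,3} = 1
G(10) = mex{1,0,3,0} = 2
G(11) = mex{2,1,0,1} = 3
G_A(11) = 3.
Heap B, S = {1, 2, 5, 6, 8}:
G(0) = 0
G(1) = mex{0} = 1
G(2) = mex{1,0} = 2
G(3) = mex{2,1} = 0
G(4) = mex{0,2} = 1
G(5) = mex{1,0,0} = 2
G(6) = mex{2,1,1,0} = 3
G(7) = mex{3,2,2,1} = 0
G(8) = mex{0,3,0,2,0} = 1
G(9) = mex{1,0,1,0,1} = 2
G(10) = mex{2,1,2,1,2} = 0
G(11) = mex{0,2,3,2,0} = 1
G(12) = mex{1,0,0,3,1} = 2
G_B(12) = 2.
Heap C, S = {1, 2, 3, 4, 8}:
G(0) = 0
G(1) = mex{0} = 1
G(2) = mex{1,0} = 2
G(3) = mex{2,1,0} = 3
G(4) = mex{3,2,1,0} = 4
G(5) = mex{4,3,2,1} = 0
G(6) = mex{0,4,3,2} = 1
G(7) = mex{1,0,4,3} = 2
G(8) = mex{2,1,0,4,0} = 3
G(9) = mex{3,2,1,0,1} = 4
G(10) = mex{4,3,2,1,2} = 0
G(11) = mex{0,4,3,2,3} = 1
G(12) = mex{1,0,4,3,4} = 2
G(13) = mex{2,1,0,4,0} = 3
G(14) = mex{3,2,1,0,1} = 4
G(15) = mex{4,3,2,1,2} = 0
G(16) = mex{0,4,3,2,3} = 1
G(17) = mex{1,0,4,3,4} = 2
G_C(17) = 2.
Combined Grundy value = 3 ⊕ 2 ⊕ 2 = 3.

3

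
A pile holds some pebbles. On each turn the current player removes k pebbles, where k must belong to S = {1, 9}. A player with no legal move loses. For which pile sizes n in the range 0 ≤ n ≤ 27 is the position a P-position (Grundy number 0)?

n :  0  1  2  3  4  5  6  7  8  9 10 11 12 13 14 15 16 17 18 19 20 21 22 23 24 25 26 27
G :  0  1  0  1  0  1  0  1  0  1  0  1  0  1  0  1  0  1  0  1  0  1  0  1  0  1  0  1
P-positions are exactly the n with G(n) = 0.

0, 2, 4, 6, 8, 10, 12, 14, 16, 18, 20, 22, 24, 26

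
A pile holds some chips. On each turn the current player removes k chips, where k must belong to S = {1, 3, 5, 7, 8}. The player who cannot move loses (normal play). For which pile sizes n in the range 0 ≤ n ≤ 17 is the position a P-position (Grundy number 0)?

n :  0  1  2  3  4  5  6  7  8  9 10 11 12 13 14 15 16 17
G :  0  1  0  1  0  1  0  1  2  3  2  3  2  3  2  0  1  0
P-positions are exactly the n with G(n) = 0.

0, 2, 4, 6, 15, 17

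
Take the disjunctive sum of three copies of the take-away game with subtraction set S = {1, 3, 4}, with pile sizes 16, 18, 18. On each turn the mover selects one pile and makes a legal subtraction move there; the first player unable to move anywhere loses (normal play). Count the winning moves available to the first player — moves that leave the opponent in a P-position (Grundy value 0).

0

All piles use S = {1, 3, 4}:
G(0) = 0
G(1) = mex{0} = 1
G(2) = mex{1} = 0
G(3) = mex{0,0} = 1
G(4) = mex{1,1,0} = 2
G(5) = mex{2,0,1} = 3
G(6) = mex{3,1,0} = 2
G(7) = mex{2,2,1} = 0
G(8) = mex{0,3,2} = 1
G(9) = mex{1,2,3} = 0
G(10) = mex{0,0,2} = 1
G(11) = mex{1,1,0} = 2
G(12) = mex{2,0,1} = 3
G(13) = mex{3,1,0} = 2
G(14) = mex{2,2,1} = 0
G(15) = mex{0,3,2} = 1
G(16) = mex{1,2,3} = 0
G(17) = mex{0,0,2} = 1
G(18) = mex{1,1,0} = 2
Pile A: G(16) = 0.
Pile B: G(18) = 2.
Pile C: G(18) = 2.
Combined Grundy value = 0 ⊕ 2 ⊕ 2 = 0.
A winning move leaves total XOR = 0, i.e. changes one component's Grundy value g to g ⊕ X where X is the current total.
Pile A: target g' = 0⊕0 = 0, but every legal move changes the Grundy value (mex property), so 0 moves.
Pile B: target g' = 2⊕0 = 2, but every legal move changes the Grundy value (mex property), so 0 moves.
Pile C: target g' = 2⊕0 = 2, but every legal move changes the Grundy value (mex property), so 0 moves.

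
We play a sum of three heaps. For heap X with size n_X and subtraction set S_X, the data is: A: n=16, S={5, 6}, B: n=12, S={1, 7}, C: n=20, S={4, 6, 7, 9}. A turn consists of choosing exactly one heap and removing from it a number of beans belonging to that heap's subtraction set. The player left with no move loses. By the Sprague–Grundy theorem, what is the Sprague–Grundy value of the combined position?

Heap A, S = {5, 6}:
n :  0  1  2  3  4  5  6  7  8  9 10 11 12 13 14 15 16
G :  0  0  0  0  0  1  1  1  1  1  2  0  0  0  0  0  1
G_A(16) = 1.
Heap B, S = {1, 7}:
n :  0  1  2  3  4  5  6  7  8  9 10 11 12
G :  0  1  0  1  0  1  0  1  0  1  0  1  0
G_B(12) = 0.
Heap C, S = {4, 6, 7, 9}:
n :  0  1  2  3  4  5  6  7  8  9 10 11 12 13 14 15 16 17 18 19 20
G :  0  0  0  0  1  1  1  1  2  2  2  2  3  0  0  0  0  1  1  1  1
G_C(20) = 1.
Combined Grundy value = 1 ⊕ 0 ⊕ 1 = 0.

0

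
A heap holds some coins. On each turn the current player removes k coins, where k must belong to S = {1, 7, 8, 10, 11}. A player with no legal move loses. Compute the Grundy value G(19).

1

G(0) = 0
G(1) = mex{0} = 1
G(2) = mex{1} = 0
G(3) = mex{0} = 1
G(4) = mex{1} = 0
G(5) = mex{0} = 1
G(6) = mex{1} = 0
G(7) = mex{0,0} = 1
G(8) = mex{1,1,0} = 2
G(9) = mex{2,0,1} = 3
G(10) = mex{3,1,0,0} = 2
G(11) = mex{2,0,1,1,0} = 3
G(12) = mex{3,1,0,0,1} = 2
G(13) = mex{2,0,1,1,0} = 3
G(14) = mex{3,1,0,0,1} = 2
G(15) = mex{2,2,1,1,0} = 3
G(16) = mex{3,3,2,0,1} = 4
G(17) = mex{4,2,3,1,0} = 5
G(18) = mex{5,3,2,2,1} = 0
G(19) = mex{0,2,3,3,2} = 1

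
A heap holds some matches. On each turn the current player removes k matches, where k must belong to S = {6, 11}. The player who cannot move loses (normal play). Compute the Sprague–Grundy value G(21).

n :  0  1  2  3  4  5  6  7  8  9 10 11 12 13 14 15 16 17 18 19 20 21
G :  0  0  0  0  0  0  1  1  1  1  1  1  2  2  2  2  2  0  0  0  0  0

0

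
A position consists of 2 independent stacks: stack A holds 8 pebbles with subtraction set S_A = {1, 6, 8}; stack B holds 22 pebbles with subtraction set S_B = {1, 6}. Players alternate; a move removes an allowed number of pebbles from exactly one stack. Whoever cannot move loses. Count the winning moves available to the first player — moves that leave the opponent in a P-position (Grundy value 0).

0

Stack A, S = {1, 6, 8}:
G(0) = 0
G(1) = mex{0} = 1
G(2) = mex{1} = 0
G(3) = mex{0} = 1
G(4) = mex{1} = 0
G(5) = mex{0} = 1
G(6) = mex{1,0} = 2
G(7) = mex{2,1} = 0
G(8) = mex{0,0,0} = 1
G_A(8) = 1.
Stack B, S = {1, 6}:
n :  0  1  2  3  4  5  6  7  8  9 10 11 12 13 14 15 16 17 18 19 20 21 22
G :  0  1  0  1  0  1  2  0  1  0  1  0  1  2  0  1  0  1  0  1  2  0  1
G_B(22) = 1.
Combined Grundy value = 1 ⊕ 1 = 0.
A winning move leaves total XOR = 0, i.e. changes one component's Grundy value g to g ⊕ X where X is the current total.
Stack A: target g' = 1⊕0 = 1, but every legal move changes the Grundy value (mex property), so 0 moves.
Stack B: target g' = 1⊕0 = 1, but every legal move changes the Grundy value (mex property), so 0 moves.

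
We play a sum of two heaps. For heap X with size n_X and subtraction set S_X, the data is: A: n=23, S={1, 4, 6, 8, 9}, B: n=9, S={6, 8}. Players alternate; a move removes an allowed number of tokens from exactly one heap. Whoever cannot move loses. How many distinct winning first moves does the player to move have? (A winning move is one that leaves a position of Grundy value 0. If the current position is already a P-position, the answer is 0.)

0

Heap A, S = {1, 4, 6, 8, 9}:
n :  0  1  2  3  4  5  6  7  8  9 10 11 12 13 14 15 16 17 18 19 20 21 22 23
G :  0  1  0  1  2  0  1  0  1  2  3  2  0  1  2  3  2  0  1  0  1  2  0  1
G_A(23) = 1.
Heap B, S = {6, 8}:
G(0) = 0
G(1) = mex{} = 0
G(2) = mex{} = 0
G(3) = mex{} = 0
G(4) = mex{} = 0
G(5) = mex{} = 0
G(6) = mex{0} = 1
G(7) = mex{0} = 1
G(8) = mex{0,0} = 1
G(9) = mex{0,0} = 1
G_B(9) = 1.
Combined Grundy value = 1 ⊕ 1 = 0.
A winning move leaves total XOR = 0, i.e. changes one component's Grundy value g to g ⊕ X where X is the current total.
Heap A: target g' = 1⊕0 = 1, but every legal move changes the Grundy value (mex property), so 0 moves.
Heap B: target g' = 1⊕0 = 1, but every legal move changes the Grundy value (mex property), so 0 moves.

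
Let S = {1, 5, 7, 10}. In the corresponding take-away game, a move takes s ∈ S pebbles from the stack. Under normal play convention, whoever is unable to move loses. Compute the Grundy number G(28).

n :  0  1  2  3  4  5  6  7  8  9 10 11 12 13 14 15 16 17 18 19 20 21 22 23 24 25 26 27 28
G :  0  1  0  1  0  1  0  1  0  1  2  3  2  3  2  3  2  0  1  0  1  0  1  0  1  0  1  2  3

3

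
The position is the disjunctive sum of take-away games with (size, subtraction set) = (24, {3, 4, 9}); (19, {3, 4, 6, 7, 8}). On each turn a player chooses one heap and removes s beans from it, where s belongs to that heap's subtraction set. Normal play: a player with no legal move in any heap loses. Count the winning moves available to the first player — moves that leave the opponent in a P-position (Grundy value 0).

2

Heap A, S = {3, 4, 9}:
n :  0  1  2  3  4  5  6  7  8  9 10 11 12 13 14 15 16 17 18 19 20 21 22 23 24
G :  0  0  0  1  1  1  2  0  0  3  1  1  2  0  0  0  1  1  1  2  0  0  3  1  1
G_A(24) = 1.
Heap B, S = {3, 4, 6, 7, 8}:
n :  0  1  2  3  4  5  6  7  8  9 10 11 12 13 14 15 16 17 18 19
G :  0  0  0  1  1  1  2  2  2  3  3  0  0  0  1  1  1  2  2  2
G_B(19) = 2.
Combined Grundy value = 1 ⊕ 2 = 3.
A winning move leaves total XOR = 0, i.e. changes one component's Grundy value g to g ⊕ X where X is the current total.
Heap A: need g' = 1⊕3 = 2. Options: 24−3→G=0, 24−4→G=0, 24−9→G=0. Hits: 0.
Heap B: need g' = 2⊕3 = 1. Options: 19−3→G=1, 19−4→G=1, 19−6→G=0, 19−7→G=0, 19−8→G=0. Hits: 2.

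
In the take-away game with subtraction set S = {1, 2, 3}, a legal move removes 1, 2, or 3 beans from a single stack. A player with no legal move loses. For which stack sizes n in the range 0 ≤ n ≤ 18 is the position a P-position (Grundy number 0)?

0, 4, 8, 12, 16

G(0) = 0
G(1) = mex{0} = 1
G(2) = mex{1,0} = 2
G(3) = mex{2,1,0} = 3
G(4) = mex{3,2,1} = 0
G(5) = mex{0,3,2} = 1
G(6) = mex{1,0,3} = 2
G(7) = mex{2,1,0} = 3
G(8) = mex{3,2,1} = 0
G(9) = mex{0,3,2} = 1
G(10) = mex{1,0,3} = 2
G(11) = mex{2,1,0} = 3
G(12) = mex{3,2,1} = 0
G(13) = mex{0,3,2} = 1
G(14) = mex{1,0,3} = 2
G(15) = mex{2,1,0} = 3
G(16) = mex{3,2,1} = 0
G(17) = mex{0,3,2} = 1
G(18) = mex{1,0,3} = 2
P-positions are exactly the n with G(n) = 0.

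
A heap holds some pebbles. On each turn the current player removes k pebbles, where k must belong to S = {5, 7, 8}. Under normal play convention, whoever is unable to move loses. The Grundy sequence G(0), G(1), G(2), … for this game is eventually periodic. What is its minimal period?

13

n :  0  1  2  3  4  5  6  7  8  9 10 11 12 13 14 15 16 17 18 19 20 21 22 23 24 25 26 27
G :  0  0  0  0  0  1  1  1  1  1  2  2  2  0  0  0  0  0  1  1  1  1  1  2  2  2  0  0
G(n+13) = G(n) holds for n = 0,…,7 (a full window of length max(S) = 8), so the sequence is purely periodic with period 13.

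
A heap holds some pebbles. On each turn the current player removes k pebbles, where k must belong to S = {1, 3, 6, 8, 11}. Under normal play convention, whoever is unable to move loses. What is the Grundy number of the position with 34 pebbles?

2

n :  0  1  2  3  4  5  6  7  8  9 10 11 12 13 14 15 16 17 18 19 20 21 22 23 24 25 26 27 28 29 30 31 32 33 34
G :  0  1  0  1  0  1  2  3  2  0  1  3  4  2  0  1  0  1  0  1  2  3  2  0  1  3  4  2  0  1  0  1  0  1  2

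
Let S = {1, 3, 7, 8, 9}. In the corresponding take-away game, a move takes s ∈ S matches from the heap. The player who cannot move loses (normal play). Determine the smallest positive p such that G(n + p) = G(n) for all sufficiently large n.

16

n :  0  1  2  3  4  5  6  7  8  9 10 11 12 13 14 15 16 17 18 19 20 21 22 23 24 25 26 27 28 29 30 31 32 33
G :  0  1  0  1  0  1  0  1  2  3  2  3  2  3  2  3  0  1  0  1  0  1  0  1  2  3  2  3  2  3  2  3  0  1
G(n+16) = G(n) holds for n = 0,…,8 (a full window of length max(S) = 9), so the sequence is purely periodic with period 16.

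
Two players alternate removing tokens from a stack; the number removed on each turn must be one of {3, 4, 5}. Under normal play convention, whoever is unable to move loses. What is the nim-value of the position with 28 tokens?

1

G(0) = 0
G(1) = mex{} = 0
G(2) = mex{} = 0
G(3) = mex{0} = 1
G(4) = mex{0,0} = 1
G(5) = mex{0,0,0} = 1
G(6) = mex{1,0,0} = 2
G(7) = mex{1,1,0} = 2
G(8) = mex{1,1,1} = 0
G(9) = mex{2,1,1} = 0
G(10) = mex{2,2,1} = 0
G(11) = mex{0,2,2} = 1
G(12) = mex{0,0,2} = 1
G(13) = mex{0,0,0} = 1
G(14) = mex{1,0,0} = 2
G(15) = mex{1,1,0} = 2
G(16) = mex{1,1,1} = 0
G(17) = mex{2,1,1} = 0
G(18) = mex{2,2,1} = 0
G(19) = mex{0,2,2} = 1
G(20) = mex{0,0,2} = 1
G(21) = mex{0,0,0} = 1
G(22) = mex{1,0,0} = 2
G(23) = mex{1,1,0} = 2
G(24) = mex{1,1,1} = 0
G(25) = mex{2,1,1} = 0
G(26) = mex{2,2,1} = 0
G(27) = mex{0,2,2} = 1
G(28) = mex{0,0,2} = 1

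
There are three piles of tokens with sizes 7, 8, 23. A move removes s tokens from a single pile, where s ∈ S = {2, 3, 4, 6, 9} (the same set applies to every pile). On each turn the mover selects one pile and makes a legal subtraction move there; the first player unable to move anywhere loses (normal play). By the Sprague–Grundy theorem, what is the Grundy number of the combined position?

All piles use S = {2, 3, 4, 6, 9}:
G(0) = 0
G(1) = mex{} = 0
G(2) = mex{0} = 1
G(3) = mex{0,0} = 1
G(4) = mex{1,0,0} = 2
G(5) = mex{1,1,0} = 2
G(6) = mex{2,1,1,0} = 3
G(7) = mex{2,2,1,0} = 3
G(8) = mex{3,2,2,1} = 0
G(9) = mex{3,3,2,1,0} = 4
G(10) = mex{0,3,3,2,0} = 1
G(11) = mex{4,0,3,2,1} = 5
G(12) = mex{1,4,0,3,1} = 2
G(13) = mex{5,1,4,3,2} = 0
G(14) = mex{2,5,1,0,2} = 3
G(15) = mex{0,2,5,4,3} = 1
G(16) = mex{3,0,2,1,3} = 4
G(17) = mex{1,3,0,5,0} = 2
G(18) = mex{4,1,3,2,4} = 0
G(19) = mex{2,4,1,0,1} = 3
G(20) = mex{0,2,4,3,5} = 1
G(21) = mex{3,0,2,1,2} = 4
G(22) = mex{1,3,0,4,0} = 2
G(23) = mex{4,1,3,2,3} = 0
Pile A: G(7) = 3.
Pile B: G(8) = 0.
Pile C: G(23) = 0.
Combined Grundy value = 3 ⊕ 0 ⊕ 0 = 3.

3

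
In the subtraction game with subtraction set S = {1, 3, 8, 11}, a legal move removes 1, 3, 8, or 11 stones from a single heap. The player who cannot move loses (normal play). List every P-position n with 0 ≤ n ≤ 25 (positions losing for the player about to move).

G(0) = 0
G(1) = mex{0} = 1
G(2) = mex{1} = 0
G(3) = mex{0,0} = 1
G(4) = mex{1,1} = 0
G(5) = mex{0,0} = 1
G(6) = mex{1,1} = 0
G(7) = mex{0,0} = 1
G(8) = mex{1,1,0} = 2
G(9) = mex{2,0,1} = 3
G(10) = mex{3,1,0} = 2
G(11) = mex{2,2,1,0} = 3
G(12) = mex{3,3,0,1} = 2
G(13) = mex{2,2,1,0} = 3
G(14) = mex{3,3,0,1} = 2
G(15) = mex{2,2,1,0} = 3
G(16) = mex{3,3,2,1} = 0
G(17) = mex{0,2,3,0} = 1
G(18) = mex{1,3,2,1} = 0
G(19) = mex{0,0,3,2} = 1
G(20) = mex{1,1,2,3} = 0
G(21) = mex{0,0,3,2} = 1
G(22) = mex{1,1,2,3} = 0
G(23) = mex{0,0,3,2} = 1
G(24) = mex{1,1,0,3} = 2
G(25) = mex{2,0,1,2} = 3
P-positions are exactly the n with G(n) = 0.

0, 2, 4, 6, 16, 18, 20, 22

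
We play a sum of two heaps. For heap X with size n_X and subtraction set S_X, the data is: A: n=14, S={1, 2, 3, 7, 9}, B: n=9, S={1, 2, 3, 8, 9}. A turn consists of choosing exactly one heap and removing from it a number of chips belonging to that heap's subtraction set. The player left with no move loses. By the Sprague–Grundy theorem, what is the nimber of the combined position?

7

Heap A, S = {1, 2, 3, 7, 9}:
G(0) = 0
G(1) = mex{0} = 1
G(2) = mex{1,0} = 2
G(3) = mex{2,1,0} = 3
G(4) = mex{3,2,1} = 0
G(5) = mex{0,3,2} = 1
G(6) = mex{1,0,3} = 2
G(7) = mex{2,1,0,0} = 3
G(8) = mex{3,2,1,1} = 0
G(9) = mex{0,3,2,2,0} = 1
G(10) = mex{1,0,3,3,1} = 2
G(11) = mex{2,1,0,0,2} = 3
G(12) = mex{3,2,1,1,3} = 0
G(13) = mex{0,3,2,2,0} = 1
G(14) = mex{1,0,3,3,1} = 2
G_A(14) = 2.
Heap B, S = {1, 2, 3, 8, 9}:
G(0) = 0
G(1) = mex{0} = 1
G(2) = mex{1,0} = 2
G(3) = mex{2,1,0} = 3
G(4) = mex{3,2,1} = 0
G(5) = mex{0,3,2} = 1
G(6) = mex{1,0,3} = 2
G(7) = mex{2,1,0} = 3
G(8) = mex{3,2,1,0} = 4
G(9) = mex{4,3,2,1,0} = 5
G_B(9) = 5.
Combined Grundy value = 2 ⊕ 5 = 7.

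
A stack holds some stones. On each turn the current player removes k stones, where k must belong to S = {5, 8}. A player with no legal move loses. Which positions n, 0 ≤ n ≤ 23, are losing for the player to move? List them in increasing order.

n :  0  1  2  3  4  5  6  7  8  9 10 11 12 13 14 15 16 17 18 19 20 21 22 23
G :  0  0  0  0  0  1  1  1  1  1  2  2  2  0  0  0  0  0  1  1  1  1  1  2
P-positions are exactly the n with G(n) = 0.

0, 1, 2, 3, 4, 13, 14, 15, 16, 17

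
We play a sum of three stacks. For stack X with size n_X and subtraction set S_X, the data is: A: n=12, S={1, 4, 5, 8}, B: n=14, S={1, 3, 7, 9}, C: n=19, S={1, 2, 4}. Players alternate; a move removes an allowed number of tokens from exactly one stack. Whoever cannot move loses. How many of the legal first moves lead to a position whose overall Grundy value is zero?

0

Stack A, S = {1, 4, 5, 8}:
n :  0  1  2  3  4  5  6  7  8  9 10 11 12
G :  0  1  0  1  2  3  2  3  4  0  1  0  1
G_A(12) = 1.
Stack B, S = {1, 3, 7, 9}:
n :  0  1  2  3  4  5  6  7  8  9 10 11 12 13 14
G :  0  1  0  1  0  1  0  1  0  1  0  1  0  1  0
G_B(14) = 0.
Stack C, S = {1, 2, 4}:
n :  0  1  2  3  4  5  6  7  8  9 10 11 12 13 14 15 16 17 18 19
G :  0  1  2  0  1  2  0  1  2  0  1  2  0  1  2  0  1  2  0  1
G_C(19) = 1.
Combined Grundy value = 1 ⊕ 0 ⊕ 1 = 0.
A winning move leaves total XOR = 0, i.e. changes one component's Grundy value g to g ⊕ X where X is the current total.
Stack A: target g' = 1⊕0 = 1, but every legal move changes the Grundy value (mex property), so 0 moves.
Stack B: target g' = 0⊕0 = 0, but every legal move changes the Grundy value (mex property), so 0 moves.
Stack C: target g' = 1⊕0 = 1, but every legal move changes the Grundy value (mex property), so 0 moves.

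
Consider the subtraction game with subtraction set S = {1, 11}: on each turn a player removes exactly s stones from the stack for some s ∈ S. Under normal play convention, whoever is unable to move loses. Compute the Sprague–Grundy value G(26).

0

n :  0  1  2  3  4  5  6  7  8  9 10 11 12 13 14 15 16 17 18 19 20 21 22 23 24 25 26
G :  0  1  0  1  0  1  0  1  0  1  0  1  0  1  0  1  0  1  0  1  0  1  0  1  0  1  0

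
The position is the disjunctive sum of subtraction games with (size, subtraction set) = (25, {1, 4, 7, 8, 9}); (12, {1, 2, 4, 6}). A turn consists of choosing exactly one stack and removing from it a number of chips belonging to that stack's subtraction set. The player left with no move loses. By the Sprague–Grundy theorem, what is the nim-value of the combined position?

Stack A, S = {1, 4, 7, 8, 9}:
n :  0  1  2  3  4  5  6  7  8  9 10 11 12 13 14 15 16 17 18 19 20 21 22 23 24 25
G :  0  1  0  1  2  0  1  2  3  2  3  4  5  3  4  0  1  0  1  2  0  1  2  3  2  3
G_A(25) = 3.
Stack B, S = {1, 2, 4, 6}:
n :  0  1  2  3  4  5  6  7  8  9 10 11 12
G :  0  1  2  0  1  2  3  4  0  1  2  0  1
G_B(12) = 1.
Combined Grundy value = 3 ⊕ 1 = 2.

2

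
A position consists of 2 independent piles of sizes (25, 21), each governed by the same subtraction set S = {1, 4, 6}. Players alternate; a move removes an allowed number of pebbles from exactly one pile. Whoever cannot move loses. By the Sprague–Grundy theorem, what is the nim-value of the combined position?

All piles use S = {1, 4, 6}:
n :  0  1  2  3  4  5  6  7  8  9 10 11 12 13 14 15 16 17 18 19 20 21 22 23 24 25
G :  0  1  0  1  2  0  1  0  1  2  0  1  0  1  2  0  1  0  1  2  0  1  0  1  2  0
Pile A: G(25) = 0.
Pile B: G(21) = 1.
Combined Grundy value = 0 ⊕ 1 = 1.

1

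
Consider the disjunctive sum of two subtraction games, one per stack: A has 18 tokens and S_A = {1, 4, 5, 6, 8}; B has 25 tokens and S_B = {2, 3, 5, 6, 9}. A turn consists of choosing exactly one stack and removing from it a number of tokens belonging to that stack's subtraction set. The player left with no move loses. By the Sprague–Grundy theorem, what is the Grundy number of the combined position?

Stack A, S = {1, 4, 5, 6, 8}:
G(0) = 0
G(1) = mex{0} = 1
G(2) = mex{1} = 0
G(3) = mex{0} = 1
G(4) = mex{1,0} = 2
G(5) = mex{2,1,0} = 3
G(6) = mex{3,0,1,0} = 2
G(7) = mex{2,1,0,1} = 3
G(8) = mex{3,2,1,0,0} = 4
G(9) = mex{4,3,2,1,1} = 0
G(10) = mex{0,2,3,2,0} = 1
G(11) = mex{1,3,2,3,1} = 0
G(12) = mex{0,4,3,2,2} = 1
G(13) = mex{1,0,4,3,3} = 2
G(14) = mex{2,1,0,4,2} = 3
G(15) = mex{3,0,1,0,3} = 2
G(16) = mex{2,1,0,1,4} = 3
G(17) = mex{3,2,1,0,0} = 4
G(18) = mex{4,3,2,1,1} = 0
G_A(18) = 0.
Stack B, S = {2, 3, 5, 6, 9}:
n :  0  1  2  3  4  5  6  7  8  9 10 11 12 13 14 15 16 17 18 19 20 21 22 23 24 25
G :  0  0  1  1  2  2  3  3  0  4  1  5  0  4  1  2  0  3  1  2  0  3  1  2  0  3
G_B(25) = 3.
Combined Grundy value = 0 ⊕ 3 = 3.

3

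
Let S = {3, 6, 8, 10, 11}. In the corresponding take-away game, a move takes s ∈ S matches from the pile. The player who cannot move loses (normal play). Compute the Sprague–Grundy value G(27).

4

G(0) = 0
G(1) = mex{} = 0
G(2) = mex{} = 0
G(3) = mex{0} = 1
G(4) = mex{0} = 1
G(5) = mex{0} = 1
G(6) = mex{1,0} = 2
G(7) = mex{1,0} = 2
G(8) = mex{1,0,0} = 2
G(9) = mex{2,1,0} = 3
G(10) = mex{2,1,0,0} = 3
G(11) = mex{2,1,1,0,0} = 3
G(12) = mex{3,2,1,0,0} = 4
G(13) = mex{3,2,1,1,0} = 4
G(14) = mex{3,2,2,1,1} = 0
G(15) = mex{4,3,2,1,1} = 0
G(16) = mex{4,3,2,2,1} = 0
G(17) = mex{0,3,3,2,2} = 1
G(18) = mex{0,4,3,2,2} = 1
G(19) = mex{0,4,3,3,2} = 1
G(20) = mex{1,0,4,3,3} = 2
G(21) = mex{1,0,4,3,3} = 2
G(22) = mex{1,0,0,4,3} = 2
G(23) = mex{2,1,0,4,4} = 3
G(24) = mex{2,1,0,0,4} = 3
G(25) = mex{2,1,1,0,0} = 3
G(26) = mex{3,2,1,0,0} = 4
G(27) = mex{3,2,1,1,0} = 4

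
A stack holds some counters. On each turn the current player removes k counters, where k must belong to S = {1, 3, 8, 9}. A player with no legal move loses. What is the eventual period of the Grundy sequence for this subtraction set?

16

G(0) = 0
G(1) = mex{0} = 1
G(2) = mex{1} = 0
G(3) = mex{0,0} = 1
G(4) = mex{1,1} = 0
G(5) = mex{0,0} = 1
G(6) = mex{1,1} = 0
G(7) = mex{0,0} = 1
G(8) = mex{1,1,0} = 2
G(9) = mex{2,0,1,0} = 3
G(10) = mex{3,1,0,1} = 2
G(11) = mex{2,2,1,0} = 3
G(12) = mex{3,3,0,1} = 2
G(13) = mex{2,2,1,0} = 3
G(14) = mex{3,3,0,1} = 2
G(15) = mex{2,2,1,0} = 3
G(16) = mex{3,3,2,1} = 0
G(17) = mex{0,2,3,2} = 1
G(18) = mex{1,3,2,3} = 0
G(19) = mex{0,0,3,2} = 1
G(20) = mex{1,1,2,3} = 0
G(21) = mex{0,0,3,2} = 1
G(22) = mex{1,1,2,3} = 0
G(23) = mex{0,0,3,2} = 1
G(24) = mex{1,1,0,3} = 2
G(25) = mex{2,0,1,0} = 3
G(26) = mex{3,1,0,1} = 2
G(27) = mex{2,2,1,0} = 3
G(28) = mex{3,3,0,1} = 2
G(29) = mex{2,2,1,0} = 3
G(30) = mex{3,3,0,1} = 2
G(31) = mex{2,2,1,0} = 3
G(32) = mex{3,3,2,1} = 0
G(33) = mex{0,2,3,2} = 1
G(n+16) = G(n) holds for n = 0,…,8 (a full window of length max(S) = 9), so the sequence is purely periodic with period 16.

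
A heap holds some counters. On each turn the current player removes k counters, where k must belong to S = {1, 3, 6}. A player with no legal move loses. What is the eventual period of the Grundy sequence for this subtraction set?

9

G(0) = 0
G(1) = mex{0} = 1
G(2) = mex{1} = 0
G(3) = mex{0,0} = 1
G(4) = mex{1,1} = 0
G(5) = mex{0,0} = 1
G(6) = mex{1,1,0} = 2
G(7) = mex{2,0,1} = 3
G(8) = mex{3,1,0} = 2
G(9) = mex{2,2,1} = 0
G(10) = mex{0,3,0} = 1
G(11) = mex{1,2,1} = 0
G(12) = mex{0,0,2} = 1
G(13) = mex{1,1,3} = 0
G(14) = mex{0,0,2} = 1
G(15) = mex{1,1,0} = 2
G(16) = mex{2,0,1} = 3
G(17) = mex{3,1,0} = 2
G(18) = mex{2,2,1} = 0
G(19) = mex{0,3,0} = 1
G(n+9) = G(n) holds for n = 0,…,5 (a full window of length max(S) = 6), so the sequence is purely periodic with period 9.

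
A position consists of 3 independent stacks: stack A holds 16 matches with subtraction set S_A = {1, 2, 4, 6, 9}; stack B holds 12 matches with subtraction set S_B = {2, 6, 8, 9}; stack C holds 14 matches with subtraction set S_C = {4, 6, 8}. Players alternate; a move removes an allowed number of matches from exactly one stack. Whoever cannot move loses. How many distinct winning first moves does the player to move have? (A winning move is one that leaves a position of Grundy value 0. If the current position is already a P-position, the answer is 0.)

Stack A, S = {1, 2, 4, 6, 9}:
G(0) = 0
G(1) = mex{0} = 1
G(2) = mex{1,0} = 2
G(3) = mex{2,1} = 0
G(4) = mex{0,2,0} = 1
G(5) = mex{1,0,1} = 2
G(6) = mex{2,1,2,0} = 3
G(7) = mex{3,2,0,1} = 4
G(8) = mex{4,3,1,2} = 0
G(9) = mex{0,4,2,0,0} = 1
G(10) = mex{1,0,3,1,1} = 2
G(11) = mex{2,1,4,2,2} = 0
G(12) = mex{0,2,0,3,0} = 1
G(13) = mex{1,0,1,4,1} = 2
G(14) = mex{2,1,2,0,2} = 3
G(15) = mex{3,2,0,1,3} = 4
G(16) = mex{4,3,1,2,4} = 0
G_A(16) = 0.
Stack B, S = {2, 6, 8, 9}:
G(0) = 0
G(1) = mex{} = 0
G(2) = mex{0} = 1
G(3) = mex{0} = 1
G(4) = mex{1} = 0
G(5) = mex{1} = 0
G(6) = mex{0,0} = 1
G(7) = mex{0,0} = 1
G(8) = mex{1,1,0} = 2
G(9) = mex{1,1,0,0} = 2
G(10) = mex{2,0,1,0} = 3
G(11) = mex{2,0,1,1} = 3
G(12) = mex{3,1,0,1} = 2
G_B(12) = 2.
Stack C, S = {4, 6, 8}:
n :  0  1  2  3  4  5  6  7  8  9 10 11 12 13 14
G :  0  0  0  0  1  1  1  1  2  2  2  2  0  0  0
G_C(14) = 0.
Combined Grundy value = 0 ⊕ 2 ⊕ 0 = 2.
A winning move leaves total XOR = 0, i.e. changes one component's Grundy value g to g ⊕ X where X is the current total.
Stack A: need g' = 0⊕2 = 2. Options: 16−1→G=4, 16−2→G=3, 16−4→G=1, 16−6→G=2, 16−9→G=4. Hits: 1.
Stack B: need g' = 2⊕2 = 0. Options: 12−2→G=3, 12−6→G=1, 12−8→G=0, 12−9→G=1. Hits: 1.
Stack C: need g' = 0⊕2 = 2. Options: 14−4→G=2, 14−6→G=2, 14−8→G=1. Hits: 2.

4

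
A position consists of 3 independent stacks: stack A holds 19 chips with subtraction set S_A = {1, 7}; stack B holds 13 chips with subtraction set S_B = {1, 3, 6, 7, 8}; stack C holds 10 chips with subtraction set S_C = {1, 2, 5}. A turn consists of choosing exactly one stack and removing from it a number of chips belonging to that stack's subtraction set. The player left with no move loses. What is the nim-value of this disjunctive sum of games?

0

Stack A, S = {1, 7}:
G(0) = 0
G(1) = mex{0} = 1
G(2) = mex{1} = 0
G(3) = mex{0} = 1
G(4) = mex{1} = 0
G(5) = mex{0} = 1
G(6) = mex{1} = 0
G(7) = mex{0,0} = 1
G(8) = mex{1,1} = 0
G(9) = mex{0,0} = 1
G(10) = mex{1,1} = 0
G(11) = mex{0,0} = 1
G(12) = mex{1,1} = 0
G(13) = mex{0,0} = 1
G(14) = mex{1,1} = 0
G(15) = mex{0,0} = 1
G(16) = mex{1,1} = 0
G(17) = mex{0,0} = 1
G(18) = mex{1,1} = 0
G(19) = mex{0,0} = 1
G_A(19) = 1.
Stack B, S = {1, 3, 6, 7, 8}:
G(0) = 0
G(1) = mex{0} = 1
G(2) = mex{1} = 0
G(3) = mex{0,0} = 1
G(4) = mex{1,1} = 0
G(5) = mex{0,0} = 1
G(6) = mex{1,1,0} = 2
G(7) = mex{2,0,1,0} = 3
G(8) = mex{3,1,0,1,0} = 2
G(9) = mex{2,2,1,0,1} = 3
G(10) = mex{3,3,0,1,0} = 2
G(11) = mex{2,2,1,0,1} = 3
G(12) = mex{3,3,2,1,0} = 4
G(13) = mex{4,2,3,2,1} = 0
G_B(13) = 0.
Stack C, S = {1, 2, 5}:
n :  0  1  2  3  4  5  6  7  8  9 10
G :  0  1  2  0  1  2  0  1  2  0  1
G_C(10) = 1.
Combined Grundy value = 1 ⊕ 0 ⊕ 1 = 0.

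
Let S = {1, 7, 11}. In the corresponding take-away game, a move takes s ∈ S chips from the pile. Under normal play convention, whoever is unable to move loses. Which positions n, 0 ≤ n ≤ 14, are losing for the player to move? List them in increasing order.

G(0) = 0
G(1) = mex{0} = 1
G(2) = mex{1} = 0
G(3) = mex{0} = 1
G(4) = mex{1} = 0
G(5) = mex{0} = 1
G(6) = mex{1} = 0
G(7) = mex{0,0} = 1
G(8) = mex{1,1} = 0
G(9) = mex{0,0} = 1
G(10) = mex{1,1} = 0
G(11) = mex{0,0,0} = 1
G(12) = mex{1,1,1} = 0
G(13) = mex{0,0,0} = 1
G(14) = mex{1,1,1} = 0
P-positions are exactly the n with G(n) = 0.

0, 2, 4, 6, 8, 10, 12, 14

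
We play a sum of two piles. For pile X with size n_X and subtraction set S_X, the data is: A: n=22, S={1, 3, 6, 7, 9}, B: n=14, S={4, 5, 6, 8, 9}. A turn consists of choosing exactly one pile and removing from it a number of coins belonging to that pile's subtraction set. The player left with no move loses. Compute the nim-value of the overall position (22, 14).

Pile A, S = {1, 3, 6, 7, 9}:
n :  0  1  2  3  4  5  6  7  8  9 10 11 12 13 14 15 16 17 18 19 20 21 22
G :  0  1  0  1  0  1  2  3  2  3  2  3  0  1  0  1  0  1  2  3  2  3  2
G_A(22) = 2.
Pile B, S = {4, 5, 6, 8, 9}:
n :  0  1  2  3  4  5  6  7  8  9 10 11 12 13 14
G :  0  0  0  0  1  1  1  1  2  2  2  2  3  0  0
G_B(14) = 0.
Combined Grundy value = 2 ⊕ 0 = 2.

2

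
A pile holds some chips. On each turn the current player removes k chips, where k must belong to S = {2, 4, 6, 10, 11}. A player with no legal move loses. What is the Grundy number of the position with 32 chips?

G(0) = 0
G(1) = mex{} = 0
G(2) = mex{0} = 1
G(3) = mex{0} = 1
G(4) = mex{1,0} = 2
G(5) = mex{1,0} = 2
G(6) = mex{2,1,0} = 3
G(7) = mex{2,1,0} = 3
G(8) = mex{3,2,1} = 0
G(9) = mex{3,2,1} = 0
G(10) = mex{0,3,2,0} = 1
G(11) = mex{0,3,2,0,0} = 1
G(12) = mex{1,0,3,1,0} = 2
G(13) = mex{1,0,3,1,1} = 2
G(14) = mex{2,1,0,2,1} = 3
G(15) = mex{2,1,0,2,2} = 3
G(16) = mex{3,2,1,3,2} = 0
G(17) = mex{3,2,1,3,3} = 0
G(18) = mex{0,3,2,0,3} = 1
G(19) = mex{0,3,2,0,0} = 1
G(20) = mex{1,0,3,1,0} = 2
G(21) = mex{1,0,3,1,1} = 2
G(22) = mex{2,1,0,2,1} = 3
G(23) = mex{2,1,0,2,2} = 3
G(24) = mex{3,2,1,3,2} = 0
G(25) = mex{3,2,1,3,3} = 0
G(26) = mex{0,3,2,0,3} = 1
G(27) = mex{0,3,2,0,0} = 1
G(28) = mex{1,0,3,1,0} = 2
G(29) = mex{1,0,3,1,1} = 2
G(30) = mex{2,1,0,2,1} = 3
G(31) = mex{2,1,0,2,2} = 3
G(32) = mex{3,2,1,3,2} = 0

0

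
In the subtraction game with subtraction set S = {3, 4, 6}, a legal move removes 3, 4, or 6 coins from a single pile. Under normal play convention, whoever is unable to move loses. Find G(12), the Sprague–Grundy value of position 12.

1

n :  0  1  2  3  4  5  6  7  8  9 10 11 12
G :  0  0  0  1  1  1  2  2  2  0  0  0  1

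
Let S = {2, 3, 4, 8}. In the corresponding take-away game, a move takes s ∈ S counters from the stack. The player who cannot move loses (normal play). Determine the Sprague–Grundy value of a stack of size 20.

n :  0  1  2  3  4  5  6  7  8  9 10 11 12 13 14 15 16 17 18 19 20
G :  0  0  1  1  2  2  0  0  1  1  2  2  0  0  1  1  2  2  0  0  1

1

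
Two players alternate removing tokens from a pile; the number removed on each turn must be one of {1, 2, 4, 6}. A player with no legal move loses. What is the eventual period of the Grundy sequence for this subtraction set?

n :  0  1  2  3  4  5  6  7  8  9 10 11 12 13 14 15 16 17
G :  0  1  2  0  1  2  3  4  0  1  2  0  1  2  3  4  0  1
G(n+8) = G(n) holds for n = 0,…,5 (a full window of length max(S) = 6), so the sequence is purely periodic with period 8.

8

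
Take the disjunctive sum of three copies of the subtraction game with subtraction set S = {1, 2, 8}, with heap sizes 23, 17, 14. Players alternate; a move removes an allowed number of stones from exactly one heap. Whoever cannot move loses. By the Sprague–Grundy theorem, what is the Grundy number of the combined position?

All heaps use S = {1, 2, 8}:
G(0) = 0
G(1) = mex{0} = 1
G(2) = mex{1,0} = 2
G(3) = mex{2,1} = 0
G(4) = mex{0,2} = 1
G(5) = mex{1,0} = 2
G(6) = mex{2,1} = 0
G(7) = mex{0,2} = 1
G(8) = mex{1,0,0} = 2
G(9) = mex{2,1,1} = 0
G(10) = mex{0,2,2} = 1
G(11) = mex{1,0,0} = 2
G(12) = mex{2,1,1} = 0
G(13) = mex{0,2,2} = 1
G(14) = mex{1,0,0} = 2
G(15) = mex{2,1,1} = 0
G(16) = mex{0,2,2} = 1
G(17) = mex{1,0,0} = 2
G(18) = mex{2,1,1} = 0
G(19) = mex{0,2,2} = 1
G(20) = mex{1,0,0} = 2
G(21) = mex{2,1,1} = 0
G(22) = mex{0,2,2} = 1
G(23) = mex{1,0,0} = 2
Heap A: G(23) = 2.
Heap B: G(17) = 2.
Heap C: G(14) = 2.
Combined Grundy value = 2 ⊕ 2 ⊕ 2 = 2.

2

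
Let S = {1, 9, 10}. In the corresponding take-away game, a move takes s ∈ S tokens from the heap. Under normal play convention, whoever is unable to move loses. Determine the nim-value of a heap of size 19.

0

G(0) = 0
G(1) = mex{0} = 1
G(2) = mex{1} = 0
G(3) = mex{0} = 1
G(4) = mex{1} = 0
G(5) = mex{0} = 1
G(6) = mex{1} = 0
G(7) = mex{0} = 1
G(8) = mex{1} = 0
G(9) = mex{0,0} = 1
G(10) = mex{1,1,0} = 2
G(11) = mex{2,0,1} = 3
G(12) = mex{3,1,0} = 2
G(13) = mex{2,0,1} = 3
G(14) = mex{3,1,0} = 2
G(15) = mex{2,0,1} = 3
G(16) = mex{3,1,0} = 2
G(17) = mex{2,0,1} = 3
G(18) = mex{3,1,0} = 2
G(19) = mex{2,2,1} = 0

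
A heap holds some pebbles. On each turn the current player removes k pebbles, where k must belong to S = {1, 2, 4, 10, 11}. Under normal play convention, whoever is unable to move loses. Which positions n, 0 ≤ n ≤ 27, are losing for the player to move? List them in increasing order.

0, 3, 6, 9, 12, 15, 18, 21, 24, 27

n :  0  1  2  3  4  5  6  7  8  9 10 11 12 13 14 15 16 17 18 19 20 21 22 23 24 25 26 27
G :  0  1  2  0  1  2  0  1  2  0  1  2  0  1  2  0  1  2  0  1  2  0  1  2  0  1  2  0
P-positions are exactly the n with G(n) = 0.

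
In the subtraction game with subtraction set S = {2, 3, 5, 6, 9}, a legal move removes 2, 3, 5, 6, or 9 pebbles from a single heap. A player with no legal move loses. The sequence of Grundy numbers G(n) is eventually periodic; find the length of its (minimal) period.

4

G(0) = 0
G(1) = mex{} = 0
G(2) = mex{0} = 1
G(3) = mex{0,0} = 1
G(4) = mex{1,0} = 2
G(5) = mex{1,1,0} = 2
G(6) = mex{2,1,0,0} = 3
G(7) = mex{2,2,1,0} = 3
G(8) = mex{3,2,1,1} = 0
G(9) = mex{3,3,2,1,0} = 4
G(10) = mex{0,3,2,2,0} = 1
G(11) = mex{4,0,3,2,1} = 5
G(12) = mex{1,4,3,3,1} = 0
G(13) = mex{5,1,0,3,2} = 4
G(14) = mex{0,5,4,0,2} = 1
G(15) = mex{4,0,1,4,3} = 2
G(16) = mex{1,4,5,1,3} = 0
G(17) = mex{2,1,0,5,0} = 3
G(18) = mex{0,2,4,0,4} = 1
G(19) = mex{3,0,1,4,1} = 2
G(20) = mex{1,3,2,1,5} = 0
G(21) = mex{2,1,0,2,0} = 3
G(22) = mex{0,2,3,0,4} = 1
G(23) = mex{3,0,1,3,1} = 2
G(24) = mex{1,3,2,1,2} = 0
G(25) = mex{2,1,0,2,0} = 3
G(26) = mex{0,2,3,0,3} = 1
G(27) = mex{3,0,1,3,1} = 2
G(28) = mex{1,3,2,1,2} = 0
From n = 14 onward G(n+4) = G(n); since this holds over max(S) = 9 consecutive positions the period is 4 (pre-period 14).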